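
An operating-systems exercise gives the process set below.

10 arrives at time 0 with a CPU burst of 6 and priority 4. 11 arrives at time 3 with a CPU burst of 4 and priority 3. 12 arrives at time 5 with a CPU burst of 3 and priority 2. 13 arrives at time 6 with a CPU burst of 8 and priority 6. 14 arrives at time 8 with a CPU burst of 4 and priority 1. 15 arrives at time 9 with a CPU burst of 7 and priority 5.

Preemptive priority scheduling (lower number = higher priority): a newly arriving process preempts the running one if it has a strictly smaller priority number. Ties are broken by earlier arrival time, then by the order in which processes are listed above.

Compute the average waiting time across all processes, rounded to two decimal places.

Timeline: | 10 0-3 | 11 3-5 | 12 5-8 | 14 8-12 | 11 12-14 | 10 14-17 | 15 17-24 | 13 24-32 |
Completion: 10=17  11=14  12=8  13=32  14=12  15=24
Turnaround (C−A): 10=17  11=11  12=3  13=26  14=4  15=15
Waiting times: 10=11, 11=7, 12=0, 13=18, 14=0, 15=8
Average waiting = (11+7+0+18+0+8) / 6 = 44/6 = 7.33

7.33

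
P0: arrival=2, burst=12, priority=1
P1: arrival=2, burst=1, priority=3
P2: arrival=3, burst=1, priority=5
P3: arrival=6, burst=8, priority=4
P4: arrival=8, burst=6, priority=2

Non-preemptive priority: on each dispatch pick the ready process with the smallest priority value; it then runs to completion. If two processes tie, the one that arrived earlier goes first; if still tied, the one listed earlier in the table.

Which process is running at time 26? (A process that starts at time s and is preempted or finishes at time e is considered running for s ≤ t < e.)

Timeline: | idle 0-2 | P0 2-14 | P4 14-20 | P1 20-21 | P3 21-29 | P2 29-30 |
Completion: P0=14  P1=21  P2=30  P3=29  P4=20
Turnaround (C−A): P0=12  P1=19  P2=27  P3=23  P4=12

P3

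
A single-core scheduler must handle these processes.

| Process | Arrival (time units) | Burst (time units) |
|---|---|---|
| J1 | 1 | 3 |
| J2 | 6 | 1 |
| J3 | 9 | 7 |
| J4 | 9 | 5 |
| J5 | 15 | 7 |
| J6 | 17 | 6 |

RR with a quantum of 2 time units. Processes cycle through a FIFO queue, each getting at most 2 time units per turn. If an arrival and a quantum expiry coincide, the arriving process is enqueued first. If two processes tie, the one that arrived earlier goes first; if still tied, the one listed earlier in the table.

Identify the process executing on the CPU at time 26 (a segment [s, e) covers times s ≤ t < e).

Schedule: | idle 0-1 | J1 1-4 | idle 4-6 | J2 6-7 | idle 7-9 | J3 9-11 | J4 11-13 | J3 13-15 | J4 15-17 | J5 17-19 | J3 19-21 | J6 21-23 | J4 23-24 | J5 24-26 | J3 26-27 | J6 27-29 | J5 29-31 | J6 31-33 | J5 33-34 |
Completion: J1=4  J2=7  J3=27  J4=24  J5=34  J6=33

J3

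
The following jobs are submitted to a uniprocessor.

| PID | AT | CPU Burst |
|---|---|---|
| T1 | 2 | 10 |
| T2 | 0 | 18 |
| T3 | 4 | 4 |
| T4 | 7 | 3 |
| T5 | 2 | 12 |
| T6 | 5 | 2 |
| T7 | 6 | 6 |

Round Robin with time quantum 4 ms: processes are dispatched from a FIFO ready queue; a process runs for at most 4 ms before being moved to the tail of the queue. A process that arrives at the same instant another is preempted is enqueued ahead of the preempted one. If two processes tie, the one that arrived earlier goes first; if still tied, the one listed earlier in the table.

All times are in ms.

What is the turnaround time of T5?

Timeline: | T2 0-4 | T1 4-8 | T5 8-12 | T3 12-16 | T2 16-20 | T6 20-22 | T7 22-26 | T4 26-29 | T1 29-33 | T5 33-37 | T2 37-41 | T7 41-43 | T1 43-45 | T5 45-49 | T2 49-55 |
Completion: T1=45  T2=55  T3=16  T4=29  T5=49  T6=22  T7=43
Turnaround(T5) = completion − arrival = 49 − 2 = 47

47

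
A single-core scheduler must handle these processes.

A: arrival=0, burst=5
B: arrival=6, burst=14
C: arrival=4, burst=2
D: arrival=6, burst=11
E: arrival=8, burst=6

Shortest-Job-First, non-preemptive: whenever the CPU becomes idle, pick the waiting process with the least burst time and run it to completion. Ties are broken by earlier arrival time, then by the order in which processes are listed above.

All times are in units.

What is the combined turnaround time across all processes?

Gantt: | A 0-5 | C 5-7 | D 7-18 | E 18-24 | B 24-38 |
Completion: A=5  B=38  C=7  D=18  E=24
Turnaround (C−A): A=5  B=32  C=3  D=12  E=16
Turnaround = completion − arrival: A=5, B=32, C=3, D=12, E=16
Total turnaround = 5 + 32 + 3 + 12 + 16 = 68

68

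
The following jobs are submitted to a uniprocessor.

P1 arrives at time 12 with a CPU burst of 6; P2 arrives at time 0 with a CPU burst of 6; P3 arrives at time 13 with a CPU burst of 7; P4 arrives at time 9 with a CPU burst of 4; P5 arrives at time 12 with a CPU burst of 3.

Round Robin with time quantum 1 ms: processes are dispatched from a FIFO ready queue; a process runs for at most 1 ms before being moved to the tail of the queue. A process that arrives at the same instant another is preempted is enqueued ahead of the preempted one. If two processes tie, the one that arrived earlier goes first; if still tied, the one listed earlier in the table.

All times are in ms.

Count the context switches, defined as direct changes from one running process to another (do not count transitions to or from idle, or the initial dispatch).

16

Gantt: | P2 0-6 | idle 6-9 | P4 9-12 | P1 12-13 | P5 13-14 | P4 14-15 | P3 15-16 | P1 16-17 | P5 17-18 | P3 18-19 | P1 19-20 | P5 20-21 | P3 21-22 | P1 22-23 | P3 23-24 | P1 24-25 | P3 25-26 | P1 26-27 | P3 27-29 |
Completion: P1=27  P2=6  P3=29  P4=15  P5=21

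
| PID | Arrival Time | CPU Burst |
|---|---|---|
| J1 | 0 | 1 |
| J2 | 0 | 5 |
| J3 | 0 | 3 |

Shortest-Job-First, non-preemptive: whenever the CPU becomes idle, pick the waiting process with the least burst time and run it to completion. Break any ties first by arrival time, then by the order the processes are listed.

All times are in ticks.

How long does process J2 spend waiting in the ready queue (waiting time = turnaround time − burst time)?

Gantt: | J1 0-1 | J3 1-4 | J2 4-9 |
Completion: J1=1  J2=9  J3=4
Waiting(J2) = turnaround − burst = 9 − 5 = 4

4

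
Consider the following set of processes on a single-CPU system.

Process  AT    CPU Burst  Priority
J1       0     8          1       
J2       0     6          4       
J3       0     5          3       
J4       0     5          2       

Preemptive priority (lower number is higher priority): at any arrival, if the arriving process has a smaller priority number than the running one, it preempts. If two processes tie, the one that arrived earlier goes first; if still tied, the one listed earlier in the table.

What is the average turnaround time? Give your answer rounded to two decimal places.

15.75

Timeline: | J1 0-8 | J4 8-13 | J3 13-18 | J2 18-24 |
Completion: J1=8  J2=24  J3=18  J4=13
Turnaround times: J1=8, J2=24, J3=18, J4=13
Average turnaround = (8+24+18+13) / 4 = 63/4 = 15.75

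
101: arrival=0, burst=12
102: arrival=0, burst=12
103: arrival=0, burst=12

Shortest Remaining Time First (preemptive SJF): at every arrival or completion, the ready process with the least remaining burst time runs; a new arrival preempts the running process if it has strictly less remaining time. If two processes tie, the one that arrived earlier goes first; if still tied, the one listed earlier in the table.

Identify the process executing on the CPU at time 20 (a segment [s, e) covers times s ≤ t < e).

Gantt: | 101 0-12 | 102 12-24 | 103 24-36 |
Completion: 101=12  102=24  103=36
Turnaround (C−A): 101=12  102=24  103=36

102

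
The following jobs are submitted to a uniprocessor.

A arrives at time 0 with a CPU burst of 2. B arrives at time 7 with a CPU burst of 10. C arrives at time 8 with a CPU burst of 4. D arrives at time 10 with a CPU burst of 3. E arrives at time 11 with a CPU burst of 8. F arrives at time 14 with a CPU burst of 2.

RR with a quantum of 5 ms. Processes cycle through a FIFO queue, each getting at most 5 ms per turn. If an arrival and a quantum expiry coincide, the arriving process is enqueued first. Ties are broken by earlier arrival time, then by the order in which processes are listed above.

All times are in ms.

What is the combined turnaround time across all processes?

Gantt: | A 0-2 | idle 2-7 | B 7-12 | C 12-16 | D 16-19 | E 19-24 | B 24-29 | F 29-31 | E 31-34 |
Completion: A=2  B=29  C=16  D=19  E=34  F=31
Turnaround = completion − arrival: A=2, B=22, C=8, D=9, E=23, F=17
Total turnaround = 2 + 22 + 8 + 9 + 23 + 17 = 81

81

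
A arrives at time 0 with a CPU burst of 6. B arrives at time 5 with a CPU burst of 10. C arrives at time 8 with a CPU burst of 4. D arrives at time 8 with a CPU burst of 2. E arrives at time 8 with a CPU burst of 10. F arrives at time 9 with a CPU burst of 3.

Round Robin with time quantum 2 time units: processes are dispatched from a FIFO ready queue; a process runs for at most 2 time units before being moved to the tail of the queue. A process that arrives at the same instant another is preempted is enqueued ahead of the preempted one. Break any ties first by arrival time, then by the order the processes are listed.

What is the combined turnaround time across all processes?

93

Timeline: | A 0-6 | B 6-8 | C 8-10 | D 10-12 | E 12-14 | B 14-16 | F 16-18 | C 18-20 | E 20-22 | B 22-24 | F 24-25 | E 25-27 | B 27-29 | E 29-31 | B 31-33 | E 33-35 |
Completion: A=6  B=33  C=20  D=12  E=35  F=25
Turnaround = completion − arrival: A=6, B=28, C=12, D=4, E=27, F=16
Total turnaround = 6 + 28 + 12 + 4 + 27 + 16 = 93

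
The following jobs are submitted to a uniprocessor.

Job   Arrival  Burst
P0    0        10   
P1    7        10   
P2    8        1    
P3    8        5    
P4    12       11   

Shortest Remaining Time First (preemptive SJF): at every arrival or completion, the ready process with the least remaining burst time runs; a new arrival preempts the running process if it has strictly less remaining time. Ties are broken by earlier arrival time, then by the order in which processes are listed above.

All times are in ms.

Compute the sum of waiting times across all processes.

Timeline: | P0 0-8 | P2 8-9 | P0 9-11 | P3 11-16 | P1 16-26 | P4 26-37 |
Completion: P0=11  P1=26  P2=9  P3=16  P4=37
Turnaround (C−A): P0=11  P1=19  P2=1  P3=8  P4=25
Waiting = turnaround − burst: P0=1, P1=9, P2=0, P3=3, P4=14
Total waiting = 1 + 9 + 0 + 3 + 14 = 27

27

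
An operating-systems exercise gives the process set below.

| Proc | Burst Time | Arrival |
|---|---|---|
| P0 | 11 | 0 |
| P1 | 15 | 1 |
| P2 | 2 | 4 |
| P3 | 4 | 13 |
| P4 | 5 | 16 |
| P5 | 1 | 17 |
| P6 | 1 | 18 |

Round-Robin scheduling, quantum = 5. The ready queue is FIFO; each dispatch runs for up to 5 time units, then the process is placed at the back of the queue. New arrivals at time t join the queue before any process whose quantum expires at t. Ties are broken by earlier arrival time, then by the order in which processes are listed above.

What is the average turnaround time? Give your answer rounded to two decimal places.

19.71

Schedule: | P0 0-5 | P1 5-10 | P2 10-12 | P0 12-17 | P1 17-22 | P3 22-26 | P4 26-31 | P5 31-32 | P0 32-33 | P6 33-34 | P1 34-39 |
Completion: P0=33  P1=39  P2=12  P3=26  P4=31  P5=32  P6=34
Turnaround (C−A): P0=33  P1=38  P2=8  P3=13  P4=15  P5=15  P6=16
Turnaround times: P0=33, P1=38, P2=8, P3=13, P4=15, P5=15, P6=16
Average turnaround = (33+38+8+13+15+15+16) / 7 = 138/7 = 19.71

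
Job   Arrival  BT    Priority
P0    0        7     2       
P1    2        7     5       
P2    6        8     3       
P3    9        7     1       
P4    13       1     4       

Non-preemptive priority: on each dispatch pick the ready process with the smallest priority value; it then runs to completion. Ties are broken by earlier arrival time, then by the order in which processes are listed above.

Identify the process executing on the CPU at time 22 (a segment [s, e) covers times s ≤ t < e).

Gantt: | P0 0-7 | P2 7-15 | P3 15-22 | P4 22-23 | P1 23-30 |
Completion: P0=7  P1=30  P2=15  P3=22  P4=23
Turnaround (C−A): P0=7  P1=28  P2=9  P3=13  P4=10

P4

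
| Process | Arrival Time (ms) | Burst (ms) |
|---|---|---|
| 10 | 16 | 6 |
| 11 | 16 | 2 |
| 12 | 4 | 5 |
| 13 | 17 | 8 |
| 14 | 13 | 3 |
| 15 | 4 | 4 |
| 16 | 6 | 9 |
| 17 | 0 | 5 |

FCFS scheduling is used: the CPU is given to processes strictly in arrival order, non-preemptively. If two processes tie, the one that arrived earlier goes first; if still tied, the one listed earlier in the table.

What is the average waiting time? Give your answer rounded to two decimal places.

Gantt: | 17 0-5 | 12 5-10 | 15 10-14 | 16 14-23 | 14 23-26 | 10 26-32 | 11 32-34 | 13 34-42 |
Completion: 10=32  11=34  12=10  13=42  14=26  15=14  16=23  17=5
Turnaround (C−A): 10=16  11=18  12=6  13=25  14=13  15=10  16=17  17=5
Waiting times: 10=10, 11=16, 12=1, 13=17, 14=10, 15=6, 16=8, 17=0
Average waiting = (10+16+1+17+10+6+8+0) / 8 = 68/8 = 8.50

8.50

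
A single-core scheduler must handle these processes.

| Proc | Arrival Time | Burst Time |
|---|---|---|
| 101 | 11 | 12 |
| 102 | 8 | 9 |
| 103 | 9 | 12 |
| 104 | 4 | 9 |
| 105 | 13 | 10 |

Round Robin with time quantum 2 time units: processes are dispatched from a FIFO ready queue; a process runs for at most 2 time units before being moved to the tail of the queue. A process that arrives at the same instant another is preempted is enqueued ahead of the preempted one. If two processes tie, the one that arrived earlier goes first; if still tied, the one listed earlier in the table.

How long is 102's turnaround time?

Schedule: | idle 0-4 | 104 4-8 | 102 8-10 | 104 10-12 | 103 12-14 | 102 14-16 | 101 16-18 | 104 18-20 | 105 20-22 | 103 22-24 | 102 24-26 | 101 26-28 | 104 28-29 | 105 29-31 | 103 31-33 | 102 33-35 | 101 35-37 | 105 37-39 | 103 39-41 | 102 41-42 | 101 42-44 | 105 44-46 | 103 46-48 | 101 48-50 | 105 50-52 | 103 52-54 | 101 54-56 |
Completion: 101=56  102=42  103=54  104=29  105=52
Turnaround (C−A): 101=45  102=34  103=45  104=25  105=39
Turnaround(102) = completion − arrival = 42 − 8 = 34

34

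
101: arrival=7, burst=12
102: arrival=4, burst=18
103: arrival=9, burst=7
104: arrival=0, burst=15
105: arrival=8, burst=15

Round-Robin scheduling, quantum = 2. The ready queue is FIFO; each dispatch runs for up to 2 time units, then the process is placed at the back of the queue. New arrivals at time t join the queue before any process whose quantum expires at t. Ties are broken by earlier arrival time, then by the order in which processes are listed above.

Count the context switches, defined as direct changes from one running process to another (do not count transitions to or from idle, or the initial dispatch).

33

Timeline: | 104 0-4 | 102 4-6 | 104 6-8 | 102 8-10 | 101 10-12 | 105 12-14 | 104 14-16 | 103 16-18 | 102 18-20 | 101 20-22 | 105 22-24 | 104 24-26 | 103 26-28 | 102 28-30 | 101 30-32 | 105 32-34 | 104 34-36 | 103 36-38 | 102 38-40 | 101 40-42 | 105 42-44 | 104 44-46 | 103 46-47 | 102 47-49 | 101 49-51 | 105 51-53 | 104 53-54 | 102 54-56 | 101 56-58 | 105 58-60 | 102 60-62 | 105 62-64 | 102 64-66 | 105 66-67 |
Completion: 101=58  102=66  103=47  104=54  105=67
Turnaround (C−A): 101=51  102=62  103=38  104=54  105=59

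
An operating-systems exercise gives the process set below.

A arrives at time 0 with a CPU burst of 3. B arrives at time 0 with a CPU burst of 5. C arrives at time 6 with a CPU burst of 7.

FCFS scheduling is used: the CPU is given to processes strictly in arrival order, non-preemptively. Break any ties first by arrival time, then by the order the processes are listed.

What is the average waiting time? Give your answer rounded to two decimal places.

Gantt: | A 0-3 | B 3-8 | C 8-15 |
Completion: A=3  B=8  C=15
Turnaround (C−A): A=3  B=8  C=9
Waiting times: A=0, B=3, C=2
Average waiting = (0+3+2) / 3 = 5/3 = 1.67

1.67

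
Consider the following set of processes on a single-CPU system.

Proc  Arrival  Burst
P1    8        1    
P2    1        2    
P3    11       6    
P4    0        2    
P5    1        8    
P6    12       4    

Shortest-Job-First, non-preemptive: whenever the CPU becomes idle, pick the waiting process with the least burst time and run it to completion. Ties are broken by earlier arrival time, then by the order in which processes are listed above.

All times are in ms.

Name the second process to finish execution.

Schedule: | P4 0-2 | P2 2-4 | P5 4-12 | P1 12-13 | P6 13-17 | P3 17-23 |
Completion: P1=13  P2=4  P3=23  P4=2  P5=12  P6=17
Finish order: P4 → P2 → P5 → P1 → P6 → P3

P2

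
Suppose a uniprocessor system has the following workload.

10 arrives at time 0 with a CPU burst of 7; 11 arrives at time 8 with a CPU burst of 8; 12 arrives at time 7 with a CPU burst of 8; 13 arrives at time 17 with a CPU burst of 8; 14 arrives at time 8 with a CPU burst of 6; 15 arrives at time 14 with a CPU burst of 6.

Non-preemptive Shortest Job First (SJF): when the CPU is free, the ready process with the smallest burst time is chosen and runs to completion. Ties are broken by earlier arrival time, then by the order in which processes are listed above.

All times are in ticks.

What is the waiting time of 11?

Gantt: | 10 0-7 | 12 7-15 | 14 15-21 | 15 21-27 | 11 27-35 | 13 35-43 |
Completion: 10=7  11=35  12=15  13=43  14=21  15=27
Waiting(11) = turnaround − burst = 27 − 8 = 19

19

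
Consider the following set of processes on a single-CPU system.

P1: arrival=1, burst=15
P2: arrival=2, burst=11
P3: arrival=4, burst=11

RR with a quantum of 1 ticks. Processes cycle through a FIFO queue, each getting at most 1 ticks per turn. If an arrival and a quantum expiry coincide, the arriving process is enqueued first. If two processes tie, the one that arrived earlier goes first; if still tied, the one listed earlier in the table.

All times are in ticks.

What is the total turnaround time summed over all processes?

Schedule: | idle 0-1 | P1 1-2 | P2 2-3 | P1 3-4 | P2 4-5 | P3 5-6 | P1 6-7 | P2 7-8 | P3 8-9 | P1 9-10 | P2 10-11 | P3 11-12 | P1 12-13 | P2 13-14 | P3 14-15 | P1 15-16 | P2 16-17 | P3 17-18 | P1 18-19 | P2 19-20 | P3 20-21 | P1 21-22 | P2 22-23 | P3 23-24 | P1 24-25 | P2 25-26 | P3 26-27 | P1 27-28 | P2 28-29 | P3 29-30 | P1 30-31 | P2 31-32 | P3 32-33 | P1 33-34 | P3 34-35 | P1 35-38 |
Completion: P1=38  P2=32  P3=35
Turnaround (C−A): P1=37  P2=30  P3=31
Turnaround = completion − arrival: P1=37, P2=30, P3=31
Total turnaround = 37 + 30 + 31 = 98

98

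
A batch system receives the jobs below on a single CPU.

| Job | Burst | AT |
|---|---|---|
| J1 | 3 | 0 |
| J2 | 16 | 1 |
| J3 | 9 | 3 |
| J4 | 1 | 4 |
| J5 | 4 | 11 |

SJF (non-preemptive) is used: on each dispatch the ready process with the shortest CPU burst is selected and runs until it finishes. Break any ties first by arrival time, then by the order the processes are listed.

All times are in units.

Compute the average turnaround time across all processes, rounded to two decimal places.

Gantt: | J1 0-3 | J3 3-12 | J4 12-13 | J5 13-17 | J2 17-33 |
Completion: J1=3  J2=33  J3=12  J4=13  J5=17
Turnaround (C−A): J1=3  J2=32  J3=9  J4=9  J5=6
Turnaround times: J1=3, J2=32, J3=9, J4=9, J5=6
Average turnaround = (3+32+9+9+6) / 5 = 59/5 = 11.80

11.80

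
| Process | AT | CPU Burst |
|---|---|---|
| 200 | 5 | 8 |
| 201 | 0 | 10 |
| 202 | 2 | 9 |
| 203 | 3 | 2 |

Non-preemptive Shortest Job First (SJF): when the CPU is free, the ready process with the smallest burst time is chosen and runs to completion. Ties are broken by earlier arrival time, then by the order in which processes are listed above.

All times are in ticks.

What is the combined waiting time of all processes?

32

Gantt: | 201 0-10 | 203 10-12 | 200 12-20 | 202 20-29 |
Completion: 200=20  201=10  202=29  203=12
Turnaround (C−A): 200=15  201=10  202=27  203=9
Waiting = turnaround − burst: 200=7, 201=0, 202=18, 203=7
Total waiting = 7 + 0 + 18 + 7 = 32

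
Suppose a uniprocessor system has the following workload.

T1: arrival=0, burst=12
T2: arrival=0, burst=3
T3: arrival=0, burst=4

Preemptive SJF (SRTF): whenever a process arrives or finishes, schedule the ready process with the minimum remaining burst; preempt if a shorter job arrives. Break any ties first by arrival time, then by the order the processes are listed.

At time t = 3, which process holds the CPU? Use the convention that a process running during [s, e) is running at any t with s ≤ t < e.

Timeline: | T2 0-3 | T3 3-7 | T1 7-19 |
Completion: T1=19  T2=3  T3=7
Turnaround (C−A): T1=19  T2=3  T3=7

T3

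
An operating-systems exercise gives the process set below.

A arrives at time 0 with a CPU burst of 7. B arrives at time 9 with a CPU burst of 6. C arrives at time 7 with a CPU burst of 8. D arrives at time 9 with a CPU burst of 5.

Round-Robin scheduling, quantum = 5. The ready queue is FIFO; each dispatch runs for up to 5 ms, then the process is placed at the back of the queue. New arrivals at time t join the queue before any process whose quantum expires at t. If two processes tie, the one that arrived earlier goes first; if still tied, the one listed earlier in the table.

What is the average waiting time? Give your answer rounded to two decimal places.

Schedule: | A 0-7 | C 7-12 | B 12-17 | D 17-22 | C 22-25 | B 25-26 |
Completion: A=7  B=26  C=25  D=22
Waiting times: A=0, B=11, C=10, D=8
Average waiting = (0+11+10+8) / 4 = 29/4 = 7.25

7.25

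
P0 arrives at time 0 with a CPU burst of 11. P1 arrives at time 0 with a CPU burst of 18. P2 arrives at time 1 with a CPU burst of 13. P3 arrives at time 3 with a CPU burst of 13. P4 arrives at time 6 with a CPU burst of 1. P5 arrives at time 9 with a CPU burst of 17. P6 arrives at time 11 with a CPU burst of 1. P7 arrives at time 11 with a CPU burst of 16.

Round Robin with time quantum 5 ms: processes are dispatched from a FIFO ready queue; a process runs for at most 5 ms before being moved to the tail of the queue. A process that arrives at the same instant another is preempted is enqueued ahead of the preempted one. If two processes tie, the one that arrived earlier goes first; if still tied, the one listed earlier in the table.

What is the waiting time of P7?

Schedule: | P0 0-5 | P1 5-10 | P2 10-15 | P3 15-20 | P0 20-25 | P4 25-26 | P5 26-31 | P1 31-36 | P6 36-37 | P7 37-42 | P2 42-47 | P3 47-52 | P0 52-53 | P5 53-58 | P1 58-63 | P7 63-68 | P2 68-71 | P3 71-74 | P5 74-79 | P1 79-82 | P7 82-87 | P5 87-89 | P7 89-90 |
Completion: P0=53  P1=82  P2=71  P3=74  P4=26  P5=89  P6=37  P7=90
Waiting(P7) = turnaround − burst = 79 − 16 = 63

63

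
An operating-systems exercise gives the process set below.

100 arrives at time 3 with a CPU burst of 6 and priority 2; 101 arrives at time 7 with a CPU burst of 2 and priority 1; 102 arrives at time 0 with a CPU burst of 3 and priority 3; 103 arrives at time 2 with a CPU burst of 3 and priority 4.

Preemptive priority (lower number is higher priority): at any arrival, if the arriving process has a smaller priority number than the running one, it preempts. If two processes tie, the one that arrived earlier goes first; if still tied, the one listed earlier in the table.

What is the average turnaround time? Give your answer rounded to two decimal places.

6.25

Gantt: | 102 0-3 | 100 3-7 | 101 7-9 | 100 9-11 | 103 11-14 |
Completion: 100=11  101=9  102=3  103=14
Turnaround (C−A): 100=8  101=2  102=3  103=12
Turnaround times: 100=8, 101=2, 102=3, 103=12
Average turnaround = (8+2+3+12) / 4 = 25/4 = 6.25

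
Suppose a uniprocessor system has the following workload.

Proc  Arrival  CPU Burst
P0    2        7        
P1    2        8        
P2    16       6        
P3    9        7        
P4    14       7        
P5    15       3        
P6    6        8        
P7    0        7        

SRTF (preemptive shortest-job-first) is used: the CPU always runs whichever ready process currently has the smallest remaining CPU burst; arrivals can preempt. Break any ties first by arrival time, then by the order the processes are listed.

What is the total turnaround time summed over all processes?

Schedule: | P7 0-7 | P0 7-14 | P3 14-15 | P5 15-18 | P3 18-24 | P2 24-30 | P4 30-37 | P1 37-45 | P6 45-53 |
Completion: P0=14  P1=45  P2=30  P3=24  P4=37  P5=18  P6=53  P7=7
Turnaround = completion − arrival: P0=12, P1=43, P2=14, P3=15, P4=23, P5=3, P6=47, P7=7
Total turnaround = 12 + 43 + 14 + 15 + 23 + 3 + 47 + 7 = 164

164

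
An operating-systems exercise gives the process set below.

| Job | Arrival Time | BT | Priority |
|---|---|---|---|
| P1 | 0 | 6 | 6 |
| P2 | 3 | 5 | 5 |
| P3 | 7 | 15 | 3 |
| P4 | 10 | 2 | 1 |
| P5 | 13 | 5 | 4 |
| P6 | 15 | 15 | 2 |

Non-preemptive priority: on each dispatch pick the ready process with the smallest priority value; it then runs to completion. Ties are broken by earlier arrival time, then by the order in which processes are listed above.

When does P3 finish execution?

Gantt: | P1 0-6 | P2 6-11 | P4 11-13 | P3 13-28 | P6 28-43 | P5 43-48 |
Completion: P1=6  P2=11  P3=28  P4=13  P5=48  P6=43
Turnaround (C−A): P1=6  P2=8  P3=21  P4=3  P5=35  P6=28

28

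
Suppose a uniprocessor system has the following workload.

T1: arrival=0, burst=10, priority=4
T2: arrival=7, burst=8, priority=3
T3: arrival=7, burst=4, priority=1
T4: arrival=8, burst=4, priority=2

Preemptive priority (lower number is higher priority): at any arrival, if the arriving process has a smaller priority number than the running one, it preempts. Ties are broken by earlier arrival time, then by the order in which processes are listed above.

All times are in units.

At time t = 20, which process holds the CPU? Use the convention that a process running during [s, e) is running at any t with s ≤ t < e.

Schedule: | T1 0-7 | T3 7-11 | T4 11-15 | T2 15-23 | T1 23-26 |
Completion: T1=26  T2=23  T3=11  T4=15
Turnaround (C−A): T1=26  T2=16  T3=4  T4=7

T2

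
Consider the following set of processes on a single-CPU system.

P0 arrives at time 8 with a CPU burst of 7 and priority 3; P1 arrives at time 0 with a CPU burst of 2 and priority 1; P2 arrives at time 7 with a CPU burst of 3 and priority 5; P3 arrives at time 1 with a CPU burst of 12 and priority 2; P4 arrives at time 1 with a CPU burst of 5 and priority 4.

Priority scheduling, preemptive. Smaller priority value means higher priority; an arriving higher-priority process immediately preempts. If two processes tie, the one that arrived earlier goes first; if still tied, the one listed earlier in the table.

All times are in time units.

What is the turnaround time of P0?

Schedule: | P1 0-2 | P3 2-14 | P0 14-21 | P4 21-26 | P2 26-29 |
Completion: P0=21  P1=2  P2=29  P3=14  P4=26
Turnaround(P0) = completion − arrival = 21 − 8 = 13

13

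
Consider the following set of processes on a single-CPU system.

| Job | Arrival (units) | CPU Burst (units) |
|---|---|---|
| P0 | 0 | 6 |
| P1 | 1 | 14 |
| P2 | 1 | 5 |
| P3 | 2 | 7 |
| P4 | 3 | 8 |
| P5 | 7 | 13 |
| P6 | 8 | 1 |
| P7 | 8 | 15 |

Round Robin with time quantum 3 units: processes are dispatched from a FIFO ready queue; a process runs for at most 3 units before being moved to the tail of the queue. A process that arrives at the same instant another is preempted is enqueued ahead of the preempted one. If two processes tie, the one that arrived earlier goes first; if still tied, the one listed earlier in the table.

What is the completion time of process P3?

46

Schedule: | P0 0-3 | P1 3-6 | P2 6-9 | P3 9-12 | P4 12-15 | P0 15-18 | P1 18-21 | P5 21-24 | P6 24-25 | P7 25-28 | P2 28-30 | P3 30-33 | P4 33-36 | P1 36-39 | P5 39-42 | P7 42-45 | P3 45-46 | P4 46-48 | P1 48-51 | P5 51-54 | P7 54-57 | P1 57-59 | P5 59-62 | P7 62-65 | P5 65-66 | P7 66-69 |
Completion: P0=18  P1=59  P2=30  P3=46  P4=48  P5=66  P6=25  P7=69
Turnaround (C−A): P0=18  P1=58  P2=29  P3=44  P4=45  P5=59  P6=17  P7=61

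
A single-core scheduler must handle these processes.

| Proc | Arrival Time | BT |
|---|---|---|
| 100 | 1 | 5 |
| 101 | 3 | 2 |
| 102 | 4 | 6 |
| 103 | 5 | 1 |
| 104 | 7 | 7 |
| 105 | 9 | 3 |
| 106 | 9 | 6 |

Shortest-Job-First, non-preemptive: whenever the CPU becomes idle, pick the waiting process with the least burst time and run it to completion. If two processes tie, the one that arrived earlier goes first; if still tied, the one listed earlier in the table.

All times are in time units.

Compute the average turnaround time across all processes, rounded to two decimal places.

Timeline: | idle 0-1 | 100 1-6 | 103 6-7 | 101 7-9 | 105 9-12 | 102 12-18 | 106 18-24 | 104 24-31 |
Completion: 100=6  101=9  102=18  103=7  104=31  105=12  106=24
Turnaround (C−A): 100=5  101=6  102=14  103=2  104=24  105=3  106=15
Turnaround times: 100=5, 101=6, 102=14, 103=2, 104=24, 105=3, 106=15
Average turnaround = (5+6+14+2+24+3+15) / 7 = 69/7 = 9.86

9.86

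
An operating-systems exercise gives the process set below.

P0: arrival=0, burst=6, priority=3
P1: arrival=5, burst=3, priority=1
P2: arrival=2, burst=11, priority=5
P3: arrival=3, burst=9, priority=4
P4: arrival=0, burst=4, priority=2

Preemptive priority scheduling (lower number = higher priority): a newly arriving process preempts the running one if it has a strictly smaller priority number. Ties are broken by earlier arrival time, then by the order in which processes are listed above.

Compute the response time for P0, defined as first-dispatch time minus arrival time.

4

Gantt: | P4 0-4 | P0 4-5 | P1 5-8 | P0 8-13 | P3 13-22 | P2 22-33 |
Completion: P0=13  P1=8  P2=33  P3=22  P4=4
Response(P0) = first start − arrival = 4 − 0 = 4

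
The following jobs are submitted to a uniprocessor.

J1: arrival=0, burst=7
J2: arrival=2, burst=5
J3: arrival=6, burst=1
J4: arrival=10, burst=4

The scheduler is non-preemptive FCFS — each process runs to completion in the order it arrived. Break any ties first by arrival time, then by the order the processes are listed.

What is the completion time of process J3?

13

Gantt: | J1 0-7 | J2 7-12 | J3 12-13 | J4 13-17 |
Completion: J1=7  J2=12  J3=13  J4=17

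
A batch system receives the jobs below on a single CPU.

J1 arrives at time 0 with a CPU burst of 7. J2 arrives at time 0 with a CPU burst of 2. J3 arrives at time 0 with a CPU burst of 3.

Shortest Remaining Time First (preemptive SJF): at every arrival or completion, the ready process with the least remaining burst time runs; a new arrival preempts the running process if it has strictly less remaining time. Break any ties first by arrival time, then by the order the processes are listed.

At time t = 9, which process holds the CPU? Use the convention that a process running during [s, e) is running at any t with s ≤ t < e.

Timeline: | J2 0-2 | J3 2-5 | J1 5-12 |
Completion: J1=12  J2=2  J3=5
Turnaround (C−A): J1=12  J2=2  J3=5

J1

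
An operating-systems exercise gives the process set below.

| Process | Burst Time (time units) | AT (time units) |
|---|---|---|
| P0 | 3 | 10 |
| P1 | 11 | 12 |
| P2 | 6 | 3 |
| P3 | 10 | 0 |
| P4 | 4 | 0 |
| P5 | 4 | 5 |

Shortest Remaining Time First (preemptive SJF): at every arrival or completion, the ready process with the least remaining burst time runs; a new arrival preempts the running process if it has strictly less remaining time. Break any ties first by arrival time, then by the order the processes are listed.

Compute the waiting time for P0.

0

Gantt: | P4 0-4 | P2 4-5 | P5 5-9 | P2 9-10 | P0 10-13 | P2 13-17 | P3 17-27 | P1 27-38 |
Completion: P0=13  P1=38  P2=17  P3=27  P4=4  P5=9
Turnaround (C−A): P0=3  P1=26  P2=14  P3=27  P4=4  P5=4
Waiting(P0) = turnaround − burst = 3 − 3 = 0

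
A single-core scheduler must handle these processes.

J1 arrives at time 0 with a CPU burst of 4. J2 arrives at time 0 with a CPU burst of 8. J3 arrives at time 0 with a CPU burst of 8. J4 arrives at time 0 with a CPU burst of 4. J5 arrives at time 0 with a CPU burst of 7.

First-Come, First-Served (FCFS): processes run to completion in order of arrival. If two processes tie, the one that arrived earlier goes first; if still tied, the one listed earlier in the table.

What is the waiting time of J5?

Schedule: | J1 0-4 | J2 4-12 | J3 12-20 | J4 20-24 | J5 24-31 |
Completion: J1=4  J2=12  J3=20  J4=24  J5=31
Waiting(J5) = turnaround − burst = 31 − 7 = 24

24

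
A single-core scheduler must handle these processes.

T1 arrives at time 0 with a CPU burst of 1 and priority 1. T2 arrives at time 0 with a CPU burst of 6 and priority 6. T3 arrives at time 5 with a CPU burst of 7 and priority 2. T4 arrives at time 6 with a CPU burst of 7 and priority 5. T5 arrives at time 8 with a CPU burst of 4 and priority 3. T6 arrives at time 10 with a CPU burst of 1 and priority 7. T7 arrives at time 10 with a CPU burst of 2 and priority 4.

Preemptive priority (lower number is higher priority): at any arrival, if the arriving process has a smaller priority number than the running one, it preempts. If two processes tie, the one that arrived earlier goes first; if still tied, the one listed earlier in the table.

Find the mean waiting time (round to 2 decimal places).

Schedule: | T1 0-1 | T2 1-5 | T3 5-12 | T5 12-16 | T7 16-18 | T4 18-25 | T2 25-27 | T6 27-28 |
Completion: T1=1  T2=27  T3=12  T4=25  T5=16  T6=28  T7=18
Waiting times: T1=0, T2=21, T3=0, T4=12, T5=4, T6=17, T7=6
Average waiting = (0+21+0+12+4+17+6) / 7 = 60/7 = 8.57

8.57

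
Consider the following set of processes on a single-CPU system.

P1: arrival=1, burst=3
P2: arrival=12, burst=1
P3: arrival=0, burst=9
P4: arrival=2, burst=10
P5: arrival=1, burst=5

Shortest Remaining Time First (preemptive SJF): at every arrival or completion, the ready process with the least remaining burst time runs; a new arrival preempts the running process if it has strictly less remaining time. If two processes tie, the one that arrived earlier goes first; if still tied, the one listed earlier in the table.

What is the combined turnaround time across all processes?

Gantt: | P3 0-1 | P1 1-4 | P5 4-9 | P3 9-12 | P2 12-13 | P3 13-18 | P4 18-28 |
Completion: P1=4  P2=13  P3=18  P4=28  P5=9
Turnaround = completion − arrival: P1=3, P2=1, P3=18, P4=26, P5=8
Total turnaround = 3 + 1 + 18 + 26 + 8 = 56

56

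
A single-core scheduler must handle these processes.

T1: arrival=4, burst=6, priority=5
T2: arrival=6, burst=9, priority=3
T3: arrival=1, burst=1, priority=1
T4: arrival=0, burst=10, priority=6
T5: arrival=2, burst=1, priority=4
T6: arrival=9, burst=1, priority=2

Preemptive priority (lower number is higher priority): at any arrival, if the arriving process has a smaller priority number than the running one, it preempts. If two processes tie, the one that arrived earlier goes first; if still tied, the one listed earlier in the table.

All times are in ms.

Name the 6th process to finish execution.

Timeline: | T4 0-1 | T3 1-2 | T5 2-3 | T4 3-4 | T1 4-6 | T2 6-9 | T6 9-10 | T2 10-16 | T1 16-20 | T4 20-28 |
Completion: T1=20  T2=16  T3=2  T4=28  T5=3  T6=10
Finish order: T3 → T5 → T6 → T2 → T1 → T4

T4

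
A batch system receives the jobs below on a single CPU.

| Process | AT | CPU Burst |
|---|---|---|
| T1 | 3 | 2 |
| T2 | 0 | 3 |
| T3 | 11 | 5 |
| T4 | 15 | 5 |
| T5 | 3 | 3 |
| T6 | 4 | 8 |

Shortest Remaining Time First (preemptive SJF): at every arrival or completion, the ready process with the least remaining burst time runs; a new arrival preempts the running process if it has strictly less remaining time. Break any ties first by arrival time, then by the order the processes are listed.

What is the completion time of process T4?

26

Schedule: | T2 0-3 | T1 3-5 | T5 5-8 | T6 8-16 | T3 16-21 | T4 21-26 |
Completion: T1=5  T2=3  T3=21  T4=26  T5=8  T6=16
Turnaround (C−A): T1=2  T2=3  T3=10  T4=11  T5=5  T6=12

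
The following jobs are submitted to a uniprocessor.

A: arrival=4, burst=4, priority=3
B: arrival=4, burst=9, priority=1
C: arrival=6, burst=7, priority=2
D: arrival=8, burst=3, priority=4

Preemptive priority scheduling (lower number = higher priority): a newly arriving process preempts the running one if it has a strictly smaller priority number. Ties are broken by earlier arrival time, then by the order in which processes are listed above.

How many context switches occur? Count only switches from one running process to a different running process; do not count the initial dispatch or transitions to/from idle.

Gantt: | idle 0-4 | B 4-13 | C 13-20 | A 20-24 | D 24-27 |
Completion: A=24  B=13  C=20  D=27
Turnaround (C−A): A=20  B=9  C=14  D=19

3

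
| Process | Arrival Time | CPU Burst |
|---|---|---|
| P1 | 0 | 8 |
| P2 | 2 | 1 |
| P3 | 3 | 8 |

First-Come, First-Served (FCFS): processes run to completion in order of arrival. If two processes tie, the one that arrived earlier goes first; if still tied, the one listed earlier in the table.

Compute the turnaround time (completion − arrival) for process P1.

Timeline: | P1 0-8 | P2 8-9 | P3 9-17 |
Completion: P1=8  P2=9  P3=17
Turnaround(P1) = completion − arrival = 8 − 0 = 8

8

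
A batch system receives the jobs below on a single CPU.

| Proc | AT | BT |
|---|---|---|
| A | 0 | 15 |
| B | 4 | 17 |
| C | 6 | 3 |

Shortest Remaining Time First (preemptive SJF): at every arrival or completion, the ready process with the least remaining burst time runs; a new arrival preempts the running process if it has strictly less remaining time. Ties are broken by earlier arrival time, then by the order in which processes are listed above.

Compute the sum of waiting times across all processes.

17

Schedule: | A 0-6 | C 6-9 | A 9-18 | B 18-35 |
Completion: A=18  B=35  C=9
Turnaround (C−A): A=18  B=31  C=3
Waiting = turnaround − burst: A=3, B=14, C=0
Total waiting = 3 + 14 + 0 = 17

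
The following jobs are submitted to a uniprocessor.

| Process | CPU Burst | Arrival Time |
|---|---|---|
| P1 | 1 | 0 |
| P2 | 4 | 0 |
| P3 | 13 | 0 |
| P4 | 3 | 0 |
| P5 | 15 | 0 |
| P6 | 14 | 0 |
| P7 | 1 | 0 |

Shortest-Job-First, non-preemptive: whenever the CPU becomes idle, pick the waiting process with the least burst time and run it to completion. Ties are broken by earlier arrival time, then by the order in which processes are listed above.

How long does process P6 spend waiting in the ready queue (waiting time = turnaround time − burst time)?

Schedule: | P1 0-1 | P7 1-2 | P4 2-5 | P2 5-9 | P3 9-22 | P6 22-36 | P5 36-51 |
Completion: P1=1  P2=9  P3=22  P4=5  P5=51  P6=36  P7=2
Waiting(P6) = turnaround − burst = 36 − 14 = 22

22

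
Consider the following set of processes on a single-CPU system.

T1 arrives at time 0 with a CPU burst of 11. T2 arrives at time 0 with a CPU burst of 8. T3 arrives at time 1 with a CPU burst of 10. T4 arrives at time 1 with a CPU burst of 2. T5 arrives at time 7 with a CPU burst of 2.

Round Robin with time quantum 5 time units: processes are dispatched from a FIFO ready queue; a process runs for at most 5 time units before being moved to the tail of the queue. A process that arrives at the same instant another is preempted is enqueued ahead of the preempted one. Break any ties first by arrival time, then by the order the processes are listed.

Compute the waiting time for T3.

Timeline: | T1 0-5 | T2 5-10 | T3 10-15 | T4 15-17 | T1 17-22 | T5 22-24 | T2 24-27 | T3 27-32 | T1 32-33 |
Completion: T1=33  T2=27  T3=32  T4=17  T5=24
Waiting(T3) = turnaround − burst = 31 − 10 = 21

21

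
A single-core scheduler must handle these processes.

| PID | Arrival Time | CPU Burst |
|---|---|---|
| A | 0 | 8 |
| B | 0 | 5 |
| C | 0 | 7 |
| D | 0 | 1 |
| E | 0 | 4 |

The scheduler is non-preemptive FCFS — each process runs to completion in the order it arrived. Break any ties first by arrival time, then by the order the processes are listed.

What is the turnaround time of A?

Gantt: | A 0-8 | B 8-13 | C 13-20 | D 20-21 | E 21-25 |
Completion: A=8  B=13  C=20  D=21  E=25
Turnaround(A) = completion − arrival = 8 − 0 = 8

8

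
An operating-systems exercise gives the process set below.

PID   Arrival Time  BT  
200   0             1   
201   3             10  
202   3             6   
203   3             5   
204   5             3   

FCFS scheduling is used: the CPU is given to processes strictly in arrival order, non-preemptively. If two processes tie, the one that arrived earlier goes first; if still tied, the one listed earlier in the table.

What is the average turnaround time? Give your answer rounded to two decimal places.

Schedule: | 200 0-1 | idle 1-3 | 201 3-13 | 202 13-19 | 203 19-24 | 204 24-27 |
Completion: 200=1  201=13  202=19  203=24  204=27
Turnaround times: 200=1, 201=10, 202=16, 203=21, 204=22
Average turnaround = (1+10+16+21+22) / 5 = 70/5 = 14.00

14.00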